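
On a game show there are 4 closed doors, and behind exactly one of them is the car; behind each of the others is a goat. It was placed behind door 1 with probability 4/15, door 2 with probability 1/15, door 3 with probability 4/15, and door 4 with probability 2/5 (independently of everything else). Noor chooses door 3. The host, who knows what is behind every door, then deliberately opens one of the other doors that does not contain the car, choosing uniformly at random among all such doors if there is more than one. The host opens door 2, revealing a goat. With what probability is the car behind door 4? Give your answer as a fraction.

9/19

Apply Bayes' rule, conditioning on where the car actually is.
If it is behind door 1 (prior 4/15): the host has 2 equally likely choices, so probability 1/2; weight (4/15)·(1/2) = 2/15.
If it is behind door 2 (prior 1/15): the host opened door 2, so this case is ruled out; weight (1/15)·0 = 0.
If it is behind door 3 (prior 4/15): the host has 3 equally likely choices, so probability 1/3; weight (4/15)·(1/3) = 4/45.
If it is behind door 4 (prior 2/5): the host has 2 equally likely choices, so probability 1/2; weight (2/5)·(1/2) = 1/5.
The weights sum to 19/45.
So P(the car behind door 4 | the host opened door 2) = (1/5) / (19/45) = 9/19.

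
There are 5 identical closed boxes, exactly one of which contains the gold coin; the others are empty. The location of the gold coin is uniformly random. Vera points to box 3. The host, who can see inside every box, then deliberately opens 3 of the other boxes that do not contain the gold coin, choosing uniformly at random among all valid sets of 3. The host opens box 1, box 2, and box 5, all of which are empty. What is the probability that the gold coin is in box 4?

Condition on the true location of the gold coin.
If it is in any of boxes 1, 2, and 5 (prior 1/5 each): that box was opened and seen not to hold the prize — ruled out; weight (1/5)·0 = 0 each.
If it is in box 3 (prior 1/5): the host has 4 equally likely choices, so probability 1/4; weight (1/5)·(1/4) = 1/20.
If it is in box 4 (prior 1/5): the host has no choice, probability 1; weight (1/5)·1 = 1/5.
The weights sum to 1/4.
So P(the gold coin in box 4 | the host opened box 1, box 2, and box 5) = (1/5) / (1/4) = 4/5.

4/5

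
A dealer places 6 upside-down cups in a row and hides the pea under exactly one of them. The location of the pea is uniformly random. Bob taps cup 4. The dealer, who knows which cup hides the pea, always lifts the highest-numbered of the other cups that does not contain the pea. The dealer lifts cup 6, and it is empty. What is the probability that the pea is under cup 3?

Consider each possible location of the pea in turn.
If it is under any of cups 1, 2, 3, 4, and 5 (prior 1/6 each): cup 6 is the highest-numbered option available, probability 1; weight (1/6)·1 = 1/6 each.
If it is under cup 6 (prior 1/6): the dealer opened cup 6, so this case is ruled out; weight (1/6)·0 = 0.
The weights sum to 5/6.
So P(the pea under cup 3 | the dealer opened cup 6) = (1/6) / (5/6) = 1/5.

1/5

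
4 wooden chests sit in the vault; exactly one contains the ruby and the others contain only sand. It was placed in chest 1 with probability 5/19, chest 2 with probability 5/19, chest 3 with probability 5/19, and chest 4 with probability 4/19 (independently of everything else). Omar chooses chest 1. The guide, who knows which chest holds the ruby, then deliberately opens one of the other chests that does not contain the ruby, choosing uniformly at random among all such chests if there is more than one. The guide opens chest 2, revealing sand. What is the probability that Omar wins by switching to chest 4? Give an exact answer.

Condition on the true location of the ruby.
If it is in chest 1 (prior 5/19): the guide has 3 equally likely choices, so probability 1/3; weight (5/19)·(1/3) = 5/57.
If it is in chest 2 (prior 5/19): the guide opened chest 2, so this case is ruled out; weight (5/19)·0 = 0.
If it is in chest 3 (prior 5/19): the guide has 2 equally likely choices, so probability 1/2; weight (5/19)·(1/2) = 5/38.
If it is in chest 4 (prior 4/19): the guide has 2 equally likely choices, so probability 1/2; weight (4/19)·(1/2) = 2/19.
The weights sum to 37/114.
So P(the ruby in chest 4 | the guide opened chest 2) = (2/19) / (37/114) = 12/37.

12/37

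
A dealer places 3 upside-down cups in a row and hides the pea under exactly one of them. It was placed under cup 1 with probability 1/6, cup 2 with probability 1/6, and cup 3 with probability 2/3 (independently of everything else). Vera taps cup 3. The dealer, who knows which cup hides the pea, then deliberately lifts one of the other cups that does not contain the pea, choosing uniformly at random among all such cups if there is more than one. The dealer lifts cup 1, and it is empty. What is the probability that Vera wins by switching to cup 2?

1/3

Apply Bayes' rule, conditioning on where the pea actually is.
If it is under cup 1 (prior 1/6): the dealer opened cup 1, so this case is ruled out; weight (1/6)·0 = 0.
If it is under cup 2 (prior 1/6): the dealer has no choice, probability 1; weight (1/6)·1 = 1/6.
If it is under cup 3 (prior 2/3): the dealer has 2 equally likely choices, so probability 1/2; weight (2/3)·(1/2) = 1/3.
The weights sum to 1/2.
So P(the pea under cup 2 | the dealer opened cup 1) = (1/6) / (1/2) = 1/3.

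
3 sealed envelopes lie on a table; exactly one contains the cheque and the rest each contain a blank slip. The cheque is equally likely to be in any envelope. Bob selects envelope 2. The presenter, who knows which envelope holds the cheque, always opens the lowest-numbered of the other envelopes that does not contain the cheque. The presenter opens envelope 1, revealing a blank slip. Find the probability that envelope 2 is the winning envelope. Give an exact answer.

Consider each possible location of the cheque in turn.
If it is in envelope 1 (prior 1/3): the presenter opened envelope 1, so this case is ruled out; weight (1/3)·0 = 0.
If it is in either of envelopes 2 and 3 (prior 1/3 each): envelope 1 is the lowest-numbered option available, probability 1; weight (1/3)·1 = 1/3 each.
The weights sum to 2/3.
So P(the cheque in envelope 2 | the presenter opened envelope 1) = (1/3) / (2/3) = 1/2.

1/2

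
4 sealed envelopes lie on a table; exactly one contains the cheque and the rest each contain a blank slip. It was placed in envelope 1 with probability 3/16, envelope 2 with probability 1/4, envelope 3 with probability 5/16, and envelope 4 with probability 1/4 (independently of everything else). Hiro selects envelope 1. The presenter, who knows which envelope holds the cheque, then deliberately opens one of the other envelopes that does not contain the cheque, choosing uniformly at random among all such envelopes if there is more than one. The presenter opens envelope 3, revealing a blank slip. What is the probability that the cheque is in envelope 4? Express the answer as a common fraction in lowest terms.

Condition on the true location of the cheque.
If it is in envelope 1 (prior 3/16): the presenter has 3 equally likely choices, so probability 1/3; weight (3/16)·(1/3) = 1/16.
If it is in either of envelopes 2 and 4 (prior 1/4 each): the presenter has 2 equally likely choices, so probability 1/2; weight (1/4)·(1/2) = 1/8 each.
If it is in envelope 3 (prior 5/16): the presenter opened envelope 3, so this case is ruled out; weight (5/16)·0 = 0.
The weights sum to 5/16.
So P(the cheque in envelope 4 | the presenter opened envelope 3) = (1/8) / (5/16) = 2/5.

2/5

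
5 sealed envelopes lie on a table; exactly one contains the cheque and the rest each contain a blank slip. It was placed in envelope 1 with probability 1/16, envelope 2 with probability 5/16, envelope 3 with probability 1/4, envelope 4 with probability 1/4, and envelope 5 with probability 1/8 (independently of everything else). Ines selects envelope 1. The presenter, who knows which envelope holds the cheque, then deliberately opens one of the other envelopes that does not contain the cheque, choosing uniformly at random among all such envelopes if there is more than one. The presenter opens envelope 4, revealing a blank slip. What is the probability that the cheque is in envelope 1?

Consider each possible location of the cheque in turn.
If it is in envelope 1 (prior 1/16): the presenter has 4 equally likely choices, so probability 1/4; weight (1/16)·(1/4) = 1/64.
If it is in envelope 2 (prior 5/16): the presenter has 3 equally likely choices, so probability 1/3; weight (5/16)·(1/3) = 5/48.
If it is in envelope 3 (prior 1/4): the presenter has 3 equally likely choices, so probability 1/3; weight (1/4)·(1/3) = 1/12.
If it is in envelope 4 (prior 1/4): the presenter opened envelope 4, so this case is ruled out; weight (1/4)·0 = 0.
If it is in envelope 5 (prior 1/8): the presenter has 3 equally likely choices, so probability 1/3; weight (1/8)·(1/3) = 1/24.
The weights sum to 47/192.
So P(the cheque in envelope 1 | the presenter opened envelope 4) = (1/64) / (47/192) = 3/47.

3/47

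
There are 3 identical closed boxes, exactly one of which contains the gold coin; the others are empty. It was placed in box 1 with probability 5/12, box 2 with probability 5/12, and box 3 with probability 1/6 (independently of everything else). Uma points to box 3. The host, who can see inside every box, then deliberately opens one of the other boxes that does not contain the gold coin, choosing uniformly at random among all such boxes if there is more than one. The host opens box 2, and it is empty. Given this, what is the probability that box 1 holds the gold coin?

Apply Bayes' rule, conditioning on where the gold coin actually is.
If it is in box 1 (prior 5/12): the host has no choice, probability 1; weight (5/12)·1 = 5/12.
If it is in box 2 (prior 5/12): the host opened box 2, so this case is ruled out; weight (5/12)·0 = 0.
If it is in box 3 (prior 1/6): the host has 2 equally likely choices, so probability 1/2; weight (1/6)·(1/2) = 1/12.
The weights sum to 1/2.
So P(the gold coin in box 1 | the host opened box 2) = (5/12) / (1/2) = 5/6.

5/6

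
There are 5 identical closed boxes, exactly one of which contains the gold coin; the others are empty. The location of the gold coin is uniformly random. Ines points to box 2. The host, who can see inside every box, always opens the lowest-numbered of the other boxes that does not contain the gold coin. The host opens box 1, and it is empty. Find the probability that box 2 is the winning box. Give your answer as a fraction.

Apply Bayes' rule, conditioning on where the gold coin actually is.
If it is in box 1 (prior 1/5): the host opened box 1, so this case is ruled out; weight (1/5)·0 = 0.
If it is in any of boxes 2, 3, 4, and 5 (prior 1/5 each): box 1 is the lowest-numbered option available, probability 1; weight (1/5)·1 = 1/5 each.
The weights sum to 4/5.
So P(the gold coin in box 2 | the host opened box 1) = (1/5) / (4/5) = 1/4.

1/4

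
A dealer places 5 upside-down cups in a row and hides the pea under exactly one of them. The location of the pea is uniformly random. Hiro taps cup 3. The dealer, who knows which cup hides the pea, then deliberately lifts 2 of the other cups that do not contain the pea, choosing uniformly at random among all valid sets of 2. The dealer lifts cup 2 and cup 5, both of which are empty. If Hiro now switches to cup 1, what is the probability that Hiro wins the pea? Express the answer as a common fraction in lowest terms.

2/5

Apply Bayes' rule, conditioning on where the pea actually is.
If it is under either of cups 1 and 4 (prior 1/5 each): the dealer has 3 equally likely choices, so probability 1/3; weight (1/5)·(1/3) = 1/15 each.
If it is under either of cups 2 and 5 (prior 1/5 each): that cup was opened and seen not to hold the prize — ruled out; weight (1/5)·0 = 0 each.
If it is under cup 3 (prior 1/5): the dealer has 6 equally likely choices, so probability 1/6; weight (1/5)·(1/6) = 1/30.
The weights sum to 1/6.
So P(the pea under cup 1 | the dealer opened cup 2 and cup 5) = (1/15) / (1/6) = 2/5.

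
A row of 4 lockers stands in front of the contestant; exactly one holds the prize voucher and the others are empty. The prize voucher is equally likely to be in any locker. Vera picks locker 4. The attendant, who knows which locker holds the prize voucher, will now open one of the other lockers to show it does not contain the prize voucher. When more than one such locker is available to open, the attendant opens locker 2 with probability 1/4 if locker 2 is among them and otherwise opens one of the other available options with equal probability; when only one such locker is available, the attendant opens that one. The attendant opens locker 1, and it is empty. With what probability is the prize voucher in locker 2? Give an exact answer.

Consider each possible location of the prize voucher in turn.
If it is in locker 1 (prior 1/4): the attendant opened locker 1, so this case is ruled out; weight (1/4)·0 = 0.
If it is in locker 2 (prior 1/4): locker 2 holds the prize so is unavailable; the attendant chooses uniformly among the 2 others, probability 1/2; weight (1/4)·(1/2) = 1/8.
If it is in locker 3 (prior 1/4): locker 2 is available but not opened, probability 3/4; weight (1/4)·(3/4) = 3/16.
If it is in locker 4 (prior 1/4): locker 2 is available but not opened; locker 1 gets probability (1 − 1/4)/2 = 3/8; weight (1/4)·(3/8) = 3/32.
The weights sum to 13/32.
So P(the prize voucher in locker 2 | the attendant opened locker 1) = (1/8) / (13/32) = 4/13.

4/13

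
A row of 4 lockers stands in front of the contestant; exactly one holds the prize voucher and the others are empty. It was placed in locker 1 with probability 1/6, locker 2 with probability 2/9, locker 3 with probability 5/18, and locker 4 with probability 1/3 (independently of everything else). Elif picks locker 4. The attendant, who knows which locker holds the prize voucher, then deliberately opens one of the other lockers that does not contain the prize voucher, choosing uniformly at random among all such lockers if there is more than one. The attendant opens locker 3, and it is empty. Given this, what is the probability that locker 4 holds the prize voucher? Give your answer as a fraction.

4/11

Consider each possible location of the prize voucher in turn.
If it is in locker 1 (prior 1/6): the attendant has 2 equally likely choices, so probability 1/2; weight (1/6)·(1/2) = 1/12.
If it is in locker 2 (prior 2/9): the attendant has 2 equally likely choices, so probability 1/2; weight (2/9)·(1/2) = 1/9.
If it is in locker 3 (prior 5/18): the attendant opened locker 3, so this case is ruled out; weight (5/18)·0 = 0.
If it is in locker 4 (prior 1/3): the attendant has 3 equally likely choices, so probability 1/3; weight (1/3)·(1/3) = 1/9.
The weights sum to 11/36.
So P(the prize voucher in locker 4 | the attendant opened locker 3) = (1/9) / (11/36) = 4/11.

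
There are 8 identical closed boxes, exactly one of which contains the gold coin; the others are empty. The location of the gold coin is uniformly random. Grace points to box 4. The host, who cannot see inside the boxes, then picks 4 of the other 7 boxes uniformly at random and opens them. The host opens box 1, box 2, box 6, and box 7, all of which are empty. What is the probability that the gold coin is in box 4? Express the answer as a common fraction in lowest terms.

Condition on the true location of the gold coin.
If it is in any of boxes 1, 2, 6, and 7 (prior 1/8 each): that box was opened and seen not to hold the prize — ruled out; weight (1/8)·0 = 0 each.
If it is in any of boxes 3, 4, 5, and 8 (prior 1/8 each): the host picks exactly this set with probability 1/35 regardless, and none is the prize; weight (1/8)·(1/35) = 1/280 each.
The weights sum to 1/70.
So P(the gold coin in box 4 | the host opened box 1, box 2, box 6, and box 7) = (1/280) / (1/70) = 1/4.

1/4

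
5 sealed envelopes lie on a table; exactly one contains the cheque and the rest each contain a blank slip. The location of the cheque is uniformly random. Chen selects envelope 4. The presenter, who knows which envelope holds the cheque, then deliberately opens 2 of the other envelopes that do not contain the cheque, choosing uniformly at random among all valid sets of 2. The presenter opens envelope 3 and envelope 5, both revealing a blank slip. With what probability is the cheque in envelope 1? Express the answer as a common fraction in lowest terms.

Apply Bayes' rule, conditioning on where the cheque actually is.
If it is in either of envelopes 1 and 2 (prior 1/5 each): the presenter has 3 equally likely choices, so probability 1/3; weight (1/5)·(1/3) = 1/15 each.
If it is in either of envelopes 3 and 5 (prior 1/5 each): that envelope was opened and seen not to hold the prize — ruled out; weight (1/5)·0 = 0 each.
If it is in envelope 4 (prior 1/5): the presenter has 6 equally likely choices, so probability 1/6; weight (1/5)·(1/6) = 1/30.
The weights sum to 1/6.
So P(the cheque in envelope 1 | the presenter opened envelope 3 and envelope 5) = (1/15) / (1/6) = 2/5.

2/5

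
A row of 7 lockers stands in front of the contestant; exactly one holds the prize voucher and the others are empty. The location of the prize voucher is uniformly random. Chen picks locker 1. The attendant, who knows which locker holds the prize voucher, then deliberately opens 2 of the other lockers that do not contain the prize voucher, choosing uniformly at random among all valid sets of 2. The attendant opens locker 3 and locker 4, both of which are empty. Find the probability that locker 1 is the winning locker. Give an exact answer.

Condition on the true location of the prize voucher.
If it is in locker 1 (prior 1/7): the attendant has 15 equally likely choices, so probability 1/15; weight (1/7)·(1/15) = 1/105.
If it is in any of lockers 2, 5, 6, and 7 (prior 1/7 each): the attendant has 10 equally likely choices, so probability 1/10; weight (1/7)·(1/10) = 1/70 each.
If it is in either of lockers 3 and 4 (prior 1/7 each): that locker was opened and seen not to hold the prize — ruled out; weight (1/7)·0 = 0 each.
The weights sum to 1/15.
So P(the prize voucher in locker 1 | the attendant opened locker 3 and locker 4) = (1/105) / (1/15) = 1/7.

1/7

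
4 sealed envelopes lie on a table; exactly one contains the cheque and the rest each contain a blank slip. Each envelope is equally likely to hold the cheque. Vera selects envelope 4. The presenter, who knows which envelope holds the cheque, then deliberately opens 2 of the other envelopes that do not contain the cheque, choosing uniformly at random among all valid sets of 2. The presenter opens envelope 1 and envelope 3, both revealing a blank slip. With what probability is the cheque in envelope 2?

Apply Bayes' rule, conditioning on where the cheque actually is.
If it is in either of envelopes 1 and 3 (prior 1/4 each): that envelope was opened and seen not to hold the prize — ruled out; weight (1/4)·0 = 0 each.
If it is in envelope 2 (prior 1/4): the presenter has no choice, probability 1; weight (1/4)·1 = 1/4.
If it is in envelope 4 (prior 1/4): the presenter has 3 equally likely choices, so probability 1/3; weight (1/4)·(1/3) = 1/12.
The weights sum to 1/3.
So P(the cheque in envelope 2 | the presenter opened envelope 1 and envelope 3) = (1/4) / (1/3) = 3/4.

3/4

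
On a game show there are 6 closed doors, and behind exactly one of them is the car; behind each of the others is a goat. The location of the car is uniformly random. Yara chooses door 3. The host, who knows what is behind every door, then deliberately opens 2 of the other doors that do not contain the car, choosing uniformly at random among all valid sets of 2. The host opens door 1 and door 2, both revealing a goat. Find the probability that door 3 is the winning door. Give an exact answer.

1/6

Condition on the true location of the car.
If it is behind either of doors 1 and 2 (prior 1/6 each): that door was opened and seen not to hold the prize — ruled out; weight (1/6)·0 = 0 each.
If it is behind door 3 (prior 1/6): the host has 10 equally likely choices, so probability 1/10; weight (1/6)·(1/10) = 1/60.
If it is behind any of doors 4, 5, and 6 (prior 1/6 each): the host has 6 equally likely choices, so probability 1/6; weight (1/6)·(1/6) = 1/36 each.
The weights sum to 1/10.
So P(the car behind door 3 | the host opened door 1 and door 2) = (1/60) / (1/10) = 1/6.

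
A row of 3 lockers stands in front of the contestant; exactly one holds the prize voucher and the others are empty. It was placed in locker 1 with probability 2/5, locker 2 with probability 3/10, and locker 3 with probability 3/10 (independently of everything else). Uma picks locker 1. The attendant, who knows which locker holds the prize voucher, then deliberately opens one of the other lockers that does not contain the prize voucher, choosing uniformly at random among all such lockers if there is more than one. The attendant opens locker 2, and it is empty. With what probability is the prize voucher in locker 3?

3/5

Condition on the true location of the prize voucher.
If it is in locker 1 (prior 2/5): the attendant has 2 equally likely choices, so probability 1/2; weight (2/5)·(1/2) = 1/5.
If it is in locker 2 (prior 3/10): the attendant opened locker 2, so this case is ruled out; weight (3/10)·0 = 0.
If it is in locker 3 (prior 3/10): the attendant has no choice, probability 1; weight (3/10)·1 = 3/10.
The weights sum to 1/2.
So P(the prize voucher in locker 3 | the attendant opened locker 2) = (3/10) / (1/2) = 3/5.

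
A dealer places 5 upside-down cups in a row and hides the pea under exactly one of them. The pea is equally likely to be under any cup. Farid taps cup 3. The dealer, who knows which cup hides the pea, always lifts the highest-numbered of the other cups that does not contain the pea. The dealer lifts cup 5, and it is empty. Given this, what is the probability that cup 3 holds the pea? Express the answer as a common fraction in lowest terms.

1/4

Condition on the true location of the pea.
If it is under any of cups 1, 2, 3, and 4 (prior 1/5 each): cup 5 is the highest-numbered option available, probability 1; weight (1/5)·1 = 1/5 each.
If it is under cup 5 (prior 1/5): the dealer opened cup 5, so this case is ruled out; weight (1/5)·0 = 0.
The weights sum to 4/5.
So P(the pea under cup 3 | the dealer opened cup 5) = (1/5) / (4/5) = 1/4.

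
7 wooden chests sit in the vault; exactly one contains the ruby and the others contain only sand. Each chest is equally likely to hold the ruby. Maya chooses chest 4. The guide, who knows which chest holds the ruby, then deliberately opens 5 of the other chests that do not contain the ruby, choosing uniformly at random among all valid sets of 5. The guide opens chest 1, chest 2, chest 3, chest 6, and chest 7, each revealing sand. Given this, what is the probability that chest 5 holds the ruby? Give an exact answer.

Condition on the true location of the ruby.
If it is in any of chests 1, 2, 3, 6, and 7 (prior 1/7 each): that chest was opened and seen not to hold the prize — ruled out; weight (1/7)·0 = 0 each.
If it is in chest 4 (prior 1/7): the guide has 6 equally likely choices, so probability 1/6; weight (1/7)·(1/6) = 1/42.
If it is in chest 5 (prior 1/7): the guide has no choice, probability 1; weight (1/7)·1 = 1/7.
The weights sum to 1/6.
So P(the ruby in chest 5 | the guide opened chest 1, chest 2, chest 3, chest 6, and chest 7) = (1/7) / (1/6) = 6/7.

6/7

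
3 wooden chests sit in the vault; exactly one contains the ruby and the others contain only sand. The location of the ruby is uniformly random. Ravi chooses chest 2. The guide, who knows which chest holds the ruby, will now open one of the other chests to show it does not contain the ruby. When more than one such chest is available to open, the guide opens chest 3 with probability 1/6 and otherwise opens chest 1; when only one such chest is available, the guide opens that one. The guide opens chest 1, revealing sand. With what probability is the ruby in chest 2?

Condition on the true location of the ruby.
If it is in chest 1 (prior 1/3): the guide opened chest 1, so this case is ruled out; weight (1/3)·0 = 0.
If it is in chest 2 (prior 1/3): chest 3 is available but not opened, probability 5/6; weight (1/3)·(5/6) = 5/18.
If it is in chest 3 (prior 1/3): only chest 1 is available, probability 1; weight (1/3)·1 = 1/3.
The weights sum to 11/18.
So P(the ruby in chest 2 | the guide opened chest 1) = (5/18) / (11/18) = 5/11.

5/11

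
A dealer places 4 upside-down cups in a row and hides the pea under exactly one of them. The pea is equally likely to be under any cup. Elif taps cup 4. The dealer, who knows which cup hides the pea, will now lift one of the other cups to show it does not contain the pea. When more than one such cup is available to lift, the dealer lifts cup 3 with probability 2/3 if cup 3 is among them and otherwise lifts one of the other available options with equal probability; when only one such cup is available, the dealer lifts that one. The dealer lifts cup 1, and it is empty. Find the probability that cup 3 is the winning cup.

Condition on the true location of the pea.
If it is under cup 1 (prior 1/4): the dealer opened cup 1, so this case is ruled out; weight (1/4)·0 = 0.
If it is under cup 2 (prior 1/4): cup 3 is available but not opened, probability 1/3; weight (1/4)·(1/3) = 1/12.
If it is under cup 3 (prior 1/4): cup 3 holds the prize so is unavailable; the dealer chooses uniformly among the 2 others, probability 1/2; weight (1/4)·(1/2) = 1/8.
If it is under cup 4 (prior 1/4): cup 3 is available but not opened; cup 1 gets probability (1 − 2/3)/2 = 1/6; weight (1/4)·(1/6) = 1/24.
The weights sum to 1/4.
So P(the pea under cup 3 | the dealer opened cup 1) = (1/8) / (1/4) = 1/2.

1/2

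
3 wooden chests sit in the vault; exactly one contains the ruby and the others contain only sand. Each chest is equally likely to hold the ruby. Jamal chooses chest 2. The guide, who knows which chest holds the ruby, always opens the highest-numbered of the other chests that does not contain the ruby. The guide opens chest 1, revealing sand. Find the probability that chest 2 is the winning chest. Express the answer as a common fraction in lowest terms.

0

Consider each possible location of the ruby in turn.
If it is in chest 1 (prior 1/3): the guide opened chest 1, so this case is ruled out; weight (1/3)·0 = 0.
If it is in chest 2 (prior 1/3): the guide would have opened chest 3 instead, probability 0; weight (1/3)·0 = 0.
If it is in chest 3 (prior 1/3): chest 1 is the highest-numbered option available, probability 1; weight (1/3)·1 = 1/3.
The weights sum to 1/3.
So P(the ruby in chest 2 | the guide opened chest 1) = 0 / (1/3) = 0.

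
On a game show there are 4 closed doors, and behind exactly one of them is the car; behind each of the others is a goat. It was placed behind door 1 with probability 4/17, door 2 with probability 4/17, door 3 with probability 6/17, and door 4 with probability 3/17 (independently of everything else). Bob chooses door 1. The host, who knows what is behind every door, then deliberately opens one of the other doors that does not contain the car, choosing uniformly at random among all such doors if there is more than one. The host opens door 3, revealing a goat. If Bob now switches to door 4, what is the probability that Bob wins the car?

Apply Bayes' rule, conditioning on where the car actually is.
If it is behind door 1 (prior 4/17): the host has 3 equally likely choices, so probability 1/3; weight (4/17)·(1/3) = 4/51.
If it is behind door 2 (prior 4/17): the host has 2 equally likely choices, so probability 1/2; weight (4/17)·(1/2) = 2/17.
If it is behind door 3 (prior 6/17): the host opened door 3, so this case is ruled out; weight (6/17)·0 = 0.
If it is behind door 4 (prior 3/17): the host has 2 equally likely choices, so probability 1/2; weight (3/17)·(1/2) = 3/34.
The weights sum to 29/102.
So P(the car behind door 4 | the host opened door 3) = (3/34) / (29/102) = 9/29.

9/29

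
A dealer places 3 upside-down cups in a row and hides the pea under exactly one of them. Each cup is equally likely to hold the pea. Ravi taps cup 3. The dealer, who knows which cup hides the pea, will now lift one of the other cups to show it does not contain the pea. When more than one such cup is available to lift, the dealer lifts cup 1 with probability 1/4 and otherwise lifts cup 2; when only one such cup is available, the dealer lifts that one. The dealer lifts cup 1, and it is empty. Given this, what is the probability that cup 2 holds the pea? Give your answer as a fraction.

Condition on the true location of the pea.
If it is under cup 1 (prior 1/3): the dealer opened cup 1, so this case is ruled out; weight (1/3)·0 = 0.
If it is under cup 2 (prior 1/3): only cup 1 is available, probability 1; weight (1/3)·1 = 1/3.
If it is under cup 3 (prior 1/3): cup 1 is available, opened with probability 1/4; weight (1/3)·(1/4) = 1/12.
The weights sum to 5/12.
So P(the pea under cup 2 | the dealer opened cup 1) = (1/3) / (5/12) = 4/5.

4/5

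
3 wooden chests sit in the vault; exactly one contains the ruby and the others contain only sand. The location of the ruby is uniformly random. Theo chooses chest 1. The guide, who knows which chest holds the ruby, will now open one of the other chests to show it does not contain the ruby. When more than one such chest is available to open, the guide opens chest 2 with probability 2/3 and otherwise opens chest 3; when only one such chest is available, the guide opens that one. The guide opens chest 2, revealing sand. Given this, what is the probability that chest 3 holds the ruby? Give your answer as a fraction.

3/5

Condition on the true location of the ruby.
If it is in chest 1 (prior 1/3): chest 2 is available, opened with probability 2/3; weight (1/3)·(2/3) = 2/9.
If it is in chest 2 (prior 1/3): the guide opened chest 2, so this case is ruled out; weight (1/3)·0 = 0.
If it is in chest 3 (prior 1/3): only chest 2 is available, probability 1; weight (1/3)·1 = 1/3.
The weights sum to 5/9.
So P(the ruby in chest 3 | the guide opened chest 2) = (1/3) / (5/9) = 3/5.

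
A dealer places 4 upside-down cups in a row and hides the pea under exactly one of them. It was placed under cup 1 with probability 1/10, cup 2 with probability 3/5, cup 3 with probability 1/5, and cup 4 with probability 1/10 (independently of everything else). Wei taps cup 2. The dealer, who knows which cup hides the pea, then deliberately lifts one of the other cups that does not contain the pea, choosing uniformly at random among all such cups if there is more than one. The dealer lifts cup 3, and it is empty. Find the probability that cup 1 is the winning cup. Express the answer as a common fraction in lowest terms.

Consider each possible location of the pea in turn.
If it is under either of cups 1 and 4 (prior 1/10 each): the dealer has 2 equally likely choices, so probability 1/2; weight (1/10)·(1/2) = 1/20 each.
If it is under cup 2 (prior 3/5): the dealer has 3 equally likely choices, so probability 1/3; weight (3/5)·(1/3) = 1/5.
If it is under cup 3 (prior 1/5): the dealer opened cup 3, so this case is ruled out; weight (1/5)·0 = 0.
The weights sum to 3/10.
So P(the pea under cup 1 | the dealer opened cup 3) = (1/20) / (3/10) = 1/6.

1/6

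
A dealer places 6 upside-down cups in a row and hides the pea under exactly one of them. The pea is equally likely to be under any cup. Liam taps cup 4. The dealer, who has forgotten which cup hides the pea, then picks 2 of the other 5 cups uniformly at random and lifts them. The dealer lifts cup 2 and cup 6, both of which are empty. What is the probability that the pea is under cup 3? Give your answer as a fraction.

Because the dealer chose which cups to lift without knowing where the pea is, the choice is independent of the prize location. Learning that none of the 2 opened cups holds the pea simply rules out those 2 locations and leaves the remaining 4 cups still equally likely by symmetry.
So P(the pea under cup 3) = 1/4.

1/4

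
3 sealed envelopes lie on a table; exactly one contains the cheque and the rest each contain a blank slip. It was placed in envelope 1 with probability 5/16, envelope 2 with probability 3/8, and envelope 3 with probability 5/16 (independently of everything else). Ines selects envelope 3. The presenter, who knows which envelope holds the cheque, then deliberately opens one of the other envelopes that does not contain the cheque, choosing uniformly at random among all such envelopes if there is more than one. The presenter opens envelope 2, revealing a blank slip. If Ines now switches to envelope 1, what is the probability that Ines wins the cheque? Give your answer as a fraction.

2/3

Apply Bayes' rule, conditioning on where the cheque actually is.
If it is in envelope 1 (prior 5/16): the presenter has no choice, probability 1; weight (5/16)·1 = 5/16.
If it is in envelope 2 (prior 3/8): the presenter opened envelope 2, so this case is ruled out; weight (3/8)·0 = 0.
If it is in envelope 3 (prior 5/16): the presenter has 2 equally likely choices, so probability 1/2; weight (5/16)·(1/2) = 5/32.
The weights sum to 15/32.
So P(the cheque in envelope 1 | the presenter opened envelope 2) = (5/16) / (15/32) = 2/3.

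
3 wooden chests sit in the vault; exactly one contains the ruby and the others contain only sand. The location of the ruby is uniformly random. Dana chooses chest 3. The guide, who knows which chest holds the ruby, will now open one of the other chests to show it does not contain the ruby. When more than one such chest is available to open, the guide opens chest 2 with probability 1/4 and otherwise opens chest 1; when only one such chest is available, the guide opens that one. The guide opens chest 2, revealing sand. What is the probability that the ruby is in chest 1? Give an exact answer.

4/5

Consider each possible location of the ruby in turn.
If it is in chest 1 (prior 1/3): only chest 2 is available, probability 1; weight (1/3)·1 = 1/3.
If it is in chest 2 (prior 1/3): the guide opened chest 2, so this case is ruled out; weight (1/3)·0 = 0.
If it is in chest 3 (prior 1/3): chest 2 is available, opened with probability 1/4; weight (1/3)·(1/4) = 1/12.
The weights sum to 5/12.
So P(the ruby in chest 1 | the guide opened chest 2) = (1/3) / (5/12) = 4/5.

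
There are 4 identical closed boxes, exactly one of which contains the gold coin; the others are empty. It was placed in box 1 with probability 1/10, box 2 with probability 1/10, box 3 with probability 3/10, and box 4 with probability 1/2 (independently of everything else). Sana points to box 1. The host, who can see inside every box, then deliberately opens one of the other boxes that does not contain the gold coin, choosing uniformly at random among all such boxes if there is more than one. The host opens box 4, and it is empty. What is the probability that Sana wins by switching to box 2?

3/14

Apply Bayes' rule, conditioning on where the gold coin actually is.
If it is in box 1 (prior 1/10): the host has 3 equally likely choices, so probability 1/3; weight (1/10)·(1/3) = 1/30.
If it is in box 2 (prior 1/10): the host has 2 equally likely choices, so probability 1/2; weight (1/10)·(1/2) = 1/20.
If it is in box 3 (prior 3/10): the host has 2 equally likely choices, so probability 1/2; weight (3/10)·(1/2) = 3/20.
If it is in box 4 (prior 1/2): the host opened box 4, so this case is ruled out; weight (1/2)·0 = 0.
The weights sum to 7/30.
So P(the gold coin in box 2 | the host opened box 4) = (1/20) / (7/30) = 3/14.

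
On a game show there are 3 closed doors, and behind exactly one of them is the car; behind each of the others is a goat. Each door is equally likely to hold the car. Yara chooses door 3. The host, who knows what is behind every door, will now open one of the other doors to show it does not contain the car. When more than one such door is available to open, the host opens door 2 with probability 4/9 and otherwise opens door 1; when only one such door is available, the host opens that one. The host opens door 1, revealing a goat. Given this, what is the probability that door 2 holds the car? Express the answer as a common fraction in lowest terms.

9/14

Apply Bayes' rule, conditioning on where the car actually is.
If it is behind door 1 (prior 1/3): the host opened door 1, so this case is ruled out; weight (1/3)·0 = 0.
If it is behind door 2 (prior 1/3): only door 1 is available, probability 1; weight (1/3)·1 = 1/3.
If it is behind door 3 (prior 1/3): door 2 is available but not opened, probability 5/9; weight (1/3)·(5/9) = 5/27.
The weights sum to 14/27.
So P(the car behind door 2 | the host opened door 1) = (1/3) / (14/27) = 9/14.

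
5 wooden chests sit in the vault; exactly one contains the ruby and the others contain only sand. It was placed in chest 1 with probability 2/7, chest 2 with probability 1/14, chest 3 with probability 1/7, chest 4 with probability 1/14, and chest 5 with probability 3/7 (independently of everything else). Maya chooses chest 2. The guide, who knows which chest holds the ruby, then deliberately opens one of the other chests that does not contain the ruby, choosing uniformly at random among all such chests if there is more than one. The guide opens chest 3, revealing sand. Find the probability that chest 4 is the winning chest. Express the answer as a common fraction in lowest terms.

4/47

Consider each possible location of the ruby in turn.
If it is in chest 1 (prior 2/7): the guide has 3 equally likely choices, so probability 1/3; weight (2/7)·(1/3) = 2/21.
If it is in chest 2 (prior 1/14): the guide has 4 equally likely choices, so probability 1/4; weight (1/14)·(1/4) = 1/56.
If it is in chest 3 (prior 1/7): the guide opened chest 3, so this case is ruled out; weight (1/7)·0 = 0.
If it is in chest 4 (prior 1/14): the guide has 3 equally likely choices, so probability 1/3; weight (1/14)·(1/3) = 1/42.
If it is in chest 5 (prior 3/7): the guide has 3 equally likely choices, so probability 1/3; weight (3/7)·(1/3) = 1/7.
The weights sum to 47/168.
So P(the ruby in chest 4 | the guide opened chest 3) = (1/42) / (47/168) = 4/47.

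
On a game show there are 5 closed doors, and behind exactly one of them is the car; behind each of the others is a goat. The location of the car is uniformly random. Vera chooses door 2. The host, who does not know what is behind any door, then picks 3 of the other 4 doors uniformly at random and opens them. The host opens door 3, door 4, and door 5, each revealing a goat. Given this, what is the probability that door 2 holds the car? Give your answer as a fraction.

Condition on the true location of the car.
If it is behind either of doors 1 and 2 (prior 1/5 each): the host picks exactly this set with probability 1/4 regardless, and none is the prize; weight (1/5)·(1/4) = 1/20 each.
If it is behind any of doors 3, 4, and 5 (prior 1/5 each): that door was opened and seen not to hold the prize — ruled out; weight (1/5)·0 = 0 each.
The weights sum to 1/10.
So P(the car behind door 2 | the host opened door 3, door 4, and door 5) = (1/20) / (1/10) = 1/2.

1/2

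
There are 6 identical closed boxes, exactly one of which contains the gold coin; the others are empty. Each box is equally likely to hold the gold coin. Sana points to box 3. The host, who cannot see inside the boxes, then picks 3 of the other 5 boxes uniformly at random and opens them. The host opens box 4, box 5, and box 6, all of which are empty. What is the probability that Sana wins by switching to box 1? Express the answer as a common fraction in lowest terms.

1/3

Because the host chose which boxes to open without knowing where the gold coin is, the choice is independent of the prize location. Learning that none of the 3 opened boxes holds the gold coin simply rules out those 3 locations and leaves the remaining 3 boxes still equally likely by symmetry.
So P(the gold coin in box 1) = 1/3.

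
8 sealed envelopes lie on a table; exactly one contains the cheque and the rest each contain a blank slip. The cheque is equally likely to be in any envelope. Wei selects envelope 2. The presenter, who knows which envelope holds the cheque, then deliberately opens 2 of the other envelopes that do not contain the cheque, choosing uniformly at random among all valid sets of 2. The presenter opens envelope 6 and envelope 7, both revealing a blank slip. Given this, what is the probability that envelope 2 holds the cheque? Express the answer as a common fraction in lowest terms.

1/8

Condition on the true location of the cheque.
If it is in any of envelopes 1, 3, 4, 5, and 8 (prior 1/8 each): the presenter has 15 equally likely choices, so probability 1/15; weight (1/8)·(1/15) = 1/120 each.
If it is in envelope 2 (prior 1/8): the presenter has 21 equally likely choices, so probability 1/21; weight (1/8)·(1/21) = 1/168.
If it is in either of envelopes 6 and 7 (prior 1/8 each): that envelope was opened and seen not to hold the prize — ruled out; weight (1/8)·0 = 0 each.
The weights sum to 1/21.
So P(the cheque in envelope 2 | the presenter opened envelope 6 and envelope 7) = (1/168) / (1/21) = 1/8.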